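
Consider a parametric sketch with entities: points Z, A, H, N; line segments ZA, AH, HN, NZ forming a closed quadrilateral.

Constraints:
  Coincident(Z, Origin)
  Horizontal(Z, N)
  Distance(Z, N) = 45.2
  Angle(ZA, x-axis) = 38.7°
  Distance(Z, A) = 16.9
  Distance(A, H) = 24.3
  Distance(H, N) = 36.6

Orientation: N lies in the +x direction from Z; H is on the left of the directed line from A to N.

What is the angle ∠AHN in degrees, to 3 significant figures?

63.5°

Checks: Z.y = 0.00, N.y = 0.00 ✓; |AH| = 24.30 ✓; |HN| = 36.60 ✓.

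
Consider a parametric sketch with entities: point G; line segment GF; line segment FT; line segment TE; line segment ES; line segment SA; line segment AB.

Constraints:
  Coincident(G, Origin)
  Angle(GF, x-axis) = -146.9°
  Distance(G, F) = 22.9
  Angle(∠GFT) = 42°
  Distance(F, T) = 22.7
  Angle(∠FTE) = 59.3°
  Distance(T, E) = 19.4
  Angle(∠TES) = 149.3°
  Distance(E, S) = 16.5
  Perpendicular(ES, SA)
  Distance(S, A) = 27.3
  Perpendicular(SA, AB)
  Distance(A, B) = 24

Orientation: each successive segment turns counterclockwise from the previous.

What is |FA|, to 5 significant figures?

14.772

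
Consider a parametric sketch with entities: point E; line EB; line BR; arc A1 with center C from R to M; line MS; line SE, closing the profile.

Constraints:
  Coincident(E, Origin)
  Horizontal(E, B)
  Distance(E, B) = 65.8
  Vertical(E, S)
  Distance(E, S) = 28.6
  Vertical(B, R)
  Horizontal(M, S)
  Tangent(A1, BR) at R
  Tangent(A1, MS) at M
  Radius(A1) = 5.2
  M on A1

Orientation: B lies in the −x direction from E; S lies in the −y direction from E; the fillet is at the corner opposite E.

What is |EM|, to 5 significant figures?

67.010

E is at the origin; EB is horizontal with |EB| = 65.8 and B on the −x side, so B = (-65.800, 0.0000). E and S share the same x with |ES| = 28.6 and S on the −y side, so S = (0.0000, -28.600). The virtual corner opposite E is at (-65.800, -28.600). A1 meets BR tangentially, so CR is at right angles to BR and since A1 is tangent to MS there, CM ⟂ MS, with radius 5.2, so the center C sits 5.2 in from both sides at C = (-60.600, -23.400). That places the tangent points at R = (-65.800, -23.400) on BR and M = (-60.600, -28.600) on MS. Then |EM| = |M − E| = 67.010.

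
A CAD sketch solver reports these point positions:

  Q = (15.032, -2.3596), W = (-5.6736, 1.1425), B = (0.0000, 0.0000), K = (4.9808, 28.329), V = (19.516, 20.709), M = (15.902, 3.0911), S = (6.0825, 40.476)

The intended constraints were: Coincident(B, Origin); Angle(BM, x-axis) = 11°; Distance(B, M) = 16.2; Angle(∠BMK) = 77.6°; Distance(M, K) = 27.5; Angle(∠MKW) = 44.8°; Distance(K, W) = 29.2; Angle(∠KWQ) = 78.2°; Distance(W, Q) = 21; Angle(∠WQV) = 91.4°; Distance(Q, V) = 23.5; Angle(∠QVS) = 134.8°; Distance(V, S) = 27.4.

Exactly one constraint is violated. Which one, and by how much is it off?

Distance(V, S) = 27.4 — off by 3.50.

B = (0.00, 0.00) ✓; BM at 11.00° ✓; |BM| = 16.20 ✓; ∠BMK = 77.60° ✓; |MK| = 27.50 ✓; ∠MKW = 44.80° ✓; |KW| = 29.20 ✓; ∠KWQ = 78.20° ✓; |WQ| = 21.00 ✓; ∠WQV = 91.40° ✓; |QV| = 23.50 ✓; ∠QVS = 134.8° ✓; |VS| = 23.90 ✗.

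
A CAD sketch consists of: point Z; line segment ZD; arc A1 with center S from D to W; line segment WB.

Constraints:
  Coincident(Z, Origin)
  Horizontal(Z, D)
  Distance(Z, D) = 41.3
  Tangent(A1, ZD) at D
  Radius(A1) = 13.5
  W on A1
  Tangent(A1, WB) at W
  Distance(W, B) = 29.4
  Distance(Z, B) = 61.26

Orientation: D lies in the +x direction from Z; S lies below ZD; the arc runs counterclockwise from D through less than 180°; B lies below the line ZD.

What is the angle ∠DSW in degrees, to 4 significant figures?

113.5°

Z is at the origin; ZD is horizontal with |ZD| = 41.3 and D on the +x side, so D = (41.30, 0.000). Since A1 is tangent to ZD there, SD ⟂ ZD, so S = D + (0, -13.5) = (41.30, -13.50). Since SW ⟂ WB (tangency), |SB| = √(13.5² + 29.4²) = 32.35 regardless of where W sits on A1. So B lies on both circle(Z, 61.26) and circle(S, 32.35); the below-ZD intersection is B = (40.63, -45.84). W is the foot of the tangent from B: W = (28.92, -18.88).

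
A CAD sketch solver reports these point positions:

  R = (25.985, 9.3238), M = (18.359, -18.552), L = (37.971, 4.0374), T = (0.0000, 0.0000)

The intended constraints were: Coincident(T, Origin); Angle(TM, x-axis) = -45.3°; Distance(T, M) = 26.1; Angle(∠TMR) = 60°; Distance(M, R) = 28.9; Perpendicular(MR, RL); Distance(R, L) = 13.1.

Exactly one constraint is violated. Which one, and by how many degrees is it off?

Perpendicular(MR, RL) — off by 8.50°.

T = (0.00, 0.00) ✓; TM at -45.30° ✓; |TM| = 26.10 ✓; ∠TMR = 60.00° ✓; |MR| = 28.90 ✓; ∠(MR, RL) = 98.50° ✗; |RL| = 13.10 ✓.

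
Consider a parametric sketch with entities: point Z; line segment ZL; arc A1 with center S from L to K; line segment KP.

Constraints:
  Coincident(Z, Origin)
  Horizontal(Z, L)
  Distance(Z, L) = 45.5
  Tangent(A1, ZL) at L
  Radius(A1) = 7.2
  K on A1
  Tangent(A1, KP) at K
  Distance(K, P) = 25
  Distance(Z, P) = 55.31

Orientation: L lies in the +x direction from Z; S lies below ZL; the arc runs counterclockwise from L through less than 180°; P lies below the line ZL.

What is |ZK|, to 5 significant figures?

39.499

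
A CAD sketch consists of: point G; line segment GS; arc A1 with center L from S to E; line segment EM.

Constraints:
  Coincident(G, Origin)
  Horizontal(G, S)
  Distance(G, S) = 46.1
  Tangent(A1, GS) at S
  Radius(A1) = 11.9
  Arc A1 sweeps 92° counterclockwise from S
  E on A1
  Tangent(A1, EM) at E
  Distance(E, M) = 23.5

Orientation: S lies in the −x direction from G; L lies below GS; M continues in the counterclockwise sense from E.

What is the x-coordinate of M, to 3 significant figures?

-57.2

G is at the origin; G and S share the same y with |GS| = 46.1 and S on the −x side, so S = (-46.1, 0.00). Tangency of A1 to GS means the radius LS is perpendicular to GS, so L = S + (0, -11.9) = (-46.1, -11.9). On A1, S sits at bearing 90° from L; a 92° counterclockwise sweep puts E at bearing 182°, so E = L + 11.9·(cos 182°, sin 182°) = (-58.0, -12.3). Tangency of A1 to EM means the radius LE is perpendicular to EM, so EM runs along (−sin 182°, cos 182°); with |EM| = 23.5, M = (-57.2, -35.8). So M.x = -57.2.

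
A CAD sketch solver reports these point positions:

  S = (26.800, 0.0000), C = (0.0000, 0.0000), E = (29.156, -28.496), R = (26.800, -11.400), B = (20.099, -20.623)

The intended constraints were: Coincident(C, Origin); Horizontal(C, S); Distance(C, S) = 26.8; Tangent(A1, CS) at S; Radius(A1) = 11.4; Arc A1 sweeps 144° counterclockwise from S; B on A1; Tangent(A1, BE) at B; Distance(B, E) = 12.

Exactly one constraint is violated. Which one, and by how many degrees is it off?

Tangent(A1, BE) at B — off by 5.00°.

C = (0.00, 0.00) ✓; C.y = 0.00, S.y = 0.00 ✓; |CS| = 26.80 ✓; ∠(RS, SC) = 90.00° ✓; |RS| = 11.40 ✓; bearing(R→B) − bearing(R→S) = 144.0° ✓; |RB| = 11.40 ✓; ∠(RB, BE) = 95.00° ✗; |BE| = 12.00 ✓.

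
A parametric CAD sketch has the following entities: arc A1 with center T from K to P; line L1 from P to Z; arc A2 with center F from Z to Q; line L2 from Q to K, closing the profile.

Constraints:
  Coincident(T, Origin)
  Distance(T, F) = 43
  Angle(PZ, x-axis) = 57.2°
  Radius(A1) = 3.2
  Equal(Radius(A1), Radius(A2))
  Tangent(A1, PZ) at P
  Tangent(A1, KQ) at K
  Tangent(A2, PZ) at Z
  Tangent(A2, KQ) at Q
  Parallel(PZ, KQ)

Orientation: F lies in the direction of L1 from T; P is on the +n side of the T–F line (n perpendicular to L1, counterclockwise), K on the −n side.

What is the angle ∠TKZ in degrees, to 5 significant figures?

81.534°

The slot axis is L1's direction at 57.2°, so u = (cos 57.2°, sin 57.2°) = (0.54171, 0.84057) and n = (−sin 57.2°, cos 57.2°) = (-0.84057, 0.54171). T is at the origin and F lies 43.0 along u from T, so F = 43.0·u = (23.293, 36.144). Tangency of A1 to both parallel lines with radius 3.2 puts P and K at T ± 3.2·n: P = (-2.6898, 1.7335), K = (2.6898, -1.7335). Equal radii place Z and Q the same way about F: Z = F + 3.2·n = (20.604, 37.878), Q = F − 3.2·n = (25.983, 34.411). Then cos ∠TKZ = KT·KZ / (|KT||KZ|), giving 81.534°.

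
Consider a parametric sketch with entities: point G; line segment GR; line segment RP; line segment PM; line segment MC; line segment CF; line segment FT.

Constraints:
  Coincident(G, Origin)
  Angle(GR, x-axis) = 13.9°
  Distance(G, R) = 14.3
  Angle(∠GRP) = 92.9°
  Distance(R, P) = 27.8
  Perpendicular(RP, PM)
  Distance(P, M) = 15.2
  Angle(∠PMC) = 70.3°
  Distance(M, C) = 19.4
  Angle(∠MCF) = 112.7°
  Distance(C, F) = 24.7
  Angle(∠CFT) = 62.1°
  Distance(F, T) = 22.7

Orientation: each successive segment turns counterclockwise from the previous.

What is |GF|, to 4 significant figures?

31.59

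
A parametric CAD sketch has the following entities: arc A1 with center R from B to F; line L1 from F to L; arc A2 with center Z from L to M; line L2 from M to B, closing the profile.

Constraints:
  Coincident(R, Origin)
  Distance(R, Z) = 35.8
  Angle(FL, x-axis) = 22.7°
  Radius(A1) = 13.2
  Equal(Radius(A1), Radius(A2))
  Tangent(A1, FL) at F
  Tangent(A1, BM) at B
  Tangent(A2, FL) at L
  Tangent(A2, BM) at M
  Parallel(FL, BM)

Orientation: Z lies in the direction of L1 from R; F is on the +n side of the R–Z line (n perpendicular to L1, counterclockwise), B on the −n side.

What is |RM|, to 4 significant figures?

38.16

The slot axis is L1's direction at 22.7°, so u = (cos 22.7°, sin 22.7°) = (0.9225, 0.3859) and n = (−sin 22.7°, cos 22.7°) = (-0.3859, 0.9225). R is at the origin and Z lies 35.8 along u from R, so Z = 35.8·u = (33.03, 13.82). Tangency of A1 to both parallel lines with radius 13.2 puts F and B at R ± 13.2·n: F = (-5.094, 12.18), B = (5.094, -12.18). Equal radii place L and M the same way about Z: L = Z + 13.2·n = (27.93, 25.99), M = Z − 13.2·n = (38.12, 1.638). Then |RM| = |M − R| = 38.16.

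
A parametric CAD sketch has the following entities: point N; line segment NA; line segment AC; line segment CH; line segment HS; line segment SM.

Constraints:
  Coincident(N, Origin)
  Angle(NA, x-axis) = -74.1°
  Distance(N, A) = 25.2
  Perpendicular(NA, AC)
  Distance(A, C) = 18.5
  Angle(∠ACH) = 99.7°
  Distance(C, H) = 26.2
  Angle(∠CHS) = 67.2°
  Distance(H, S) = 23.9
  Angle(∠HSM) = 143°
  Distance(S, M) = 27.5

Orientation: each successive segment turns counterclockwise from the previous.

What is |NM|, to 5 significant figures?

31.533

∠CHS = 67.2° gives HS at -151.00° from the x-axis; with |HS| = 23.9, S = (0.96299, -4.7078). ∠HSM = 143.0° gives SM at -114.00° from the x-axis; with |SM| = 27.5, M = (-10.222, -29.830). Then |NM| = |M − N| = 31.533.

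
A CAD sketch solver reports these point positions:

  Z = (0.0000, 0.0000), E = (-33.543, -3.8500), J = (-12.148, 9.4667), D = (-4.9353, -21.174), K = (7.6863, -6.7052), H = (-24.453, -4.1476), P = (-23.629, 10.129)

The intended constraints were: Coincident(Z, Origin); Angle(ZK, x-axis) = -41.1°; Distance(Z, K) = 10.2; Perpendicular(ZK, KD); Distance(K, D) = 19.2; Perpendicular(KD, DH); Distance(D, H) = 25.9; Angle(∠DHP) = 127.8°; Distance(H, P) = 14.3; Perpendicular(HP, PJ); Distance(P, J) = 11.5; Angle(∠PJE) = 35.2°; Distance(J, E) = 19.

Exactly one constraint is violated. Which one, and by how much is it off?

Distance(J, E) = 19 — off by 6.20.

Z = (0.00, 0.00) ✓; ZK at -41.10° ✓; |ZK| = 10.20 ✓; ∠(ZK, KD) = 90.00° ✓; |KD| = 19.20 ✓; ∠(KD, DH) = 90.00° ✓; |DH| = 25.90 ✓; ∠DHP = 127.8° ✓; |HP| = 14.30 ✓; ∠(HP, PJ) = 90.00° ✓; |PJ| = 11.50 ✓; ∠PJE = 35.20° ✓; |JE| = 25.20 ✗.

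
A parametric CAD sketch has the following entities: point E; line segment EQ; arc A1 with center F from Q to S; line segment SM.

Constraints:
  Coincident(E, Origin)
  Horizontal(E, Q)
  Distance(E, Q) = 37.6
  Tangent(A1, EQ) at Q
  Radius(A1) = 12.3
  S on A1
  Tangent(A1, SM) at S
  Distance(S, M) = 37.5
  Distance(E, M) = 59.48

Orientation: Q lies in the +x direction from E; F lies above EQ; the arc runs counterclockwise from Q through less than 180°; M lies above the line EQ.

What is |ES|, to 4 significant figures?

51.70

Checks: |FS| = 12.30 ✓; ∠(FS, SM) = 90.00° ✓; |SM| = 37.50 ✓; |EM| = 59.48 ✓.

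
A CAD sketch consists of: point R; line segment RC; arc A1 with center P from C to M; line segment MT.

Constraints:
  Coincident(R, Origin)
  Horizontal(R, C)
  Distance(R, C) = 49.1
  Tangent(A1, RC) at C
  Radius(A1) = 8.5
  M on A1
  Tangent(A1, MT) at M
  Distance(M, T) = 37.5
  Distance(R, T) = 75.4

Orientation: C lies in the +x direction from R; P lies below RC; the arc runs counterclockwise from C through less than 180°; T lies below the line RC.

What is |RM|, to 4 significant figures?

43.61

Checks: ∠(PC, CR) = 90.00° ✓; |PM| = 8.500 ✓; ∠(PM, MT) = 90.00° ✓; |MT| = 37.50 ✓; |RT| = 75.40 ✓.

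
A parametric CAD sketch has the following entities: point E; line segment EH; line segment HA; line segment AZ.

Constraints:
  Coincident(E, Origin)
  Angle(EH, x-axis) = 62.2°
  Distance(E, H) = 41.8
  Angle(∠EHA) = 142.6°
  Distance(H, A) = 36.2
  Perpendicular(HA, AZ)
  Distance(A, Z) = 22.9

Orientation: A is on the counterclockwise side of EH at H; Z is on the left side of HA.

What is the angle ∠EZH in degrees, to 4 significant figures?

34.37°

E is at the origin; EH runs at 62.2° with length 41.8, so H = 41.8·(cos 62.2°, sin 62.2°) = (19.49, 36.98). ∠EHA = 142.6°, so HA runs at 62.2° + (180° − 142.6°) = 99.60° from the x-axis; with |HA| = 36.2, A = H + 36.2·(cos 99.60°, sin 99.60°) = (13.46, 72.67). HA ⟂ AZ; with |AZ| = 22.9 on the left of HA, Z = A + 22.9·(-0.9860, -0.1668) = (-9.121, 68.85). Then cos ∠EZH = ZE·ZH / (|ZE||ZH|), giving 34.37°.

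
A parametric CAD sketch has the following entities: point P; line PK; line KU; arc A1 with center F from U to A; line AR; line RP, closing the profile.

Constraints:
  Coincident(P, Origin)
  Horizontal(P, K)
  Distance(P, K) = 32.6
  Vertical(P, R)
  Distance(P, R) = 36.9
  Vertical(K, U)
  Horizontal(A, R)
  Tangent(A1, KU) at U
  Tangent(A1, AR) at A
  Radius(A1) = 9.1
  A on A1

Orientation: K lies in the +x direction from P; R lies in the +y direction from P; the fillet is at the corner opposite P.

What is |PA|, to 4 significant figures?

43.75

The virtual corner opposite P is at (32.60, 36.90). Since A1 is tangent to KU there, FU ⟂ KU and tangency of A1 to AR means the radius FA is perpendicular to AR, with radius 9.1, so the center F sits 9.1 in from both sides at F = (23.50, 27.80). That places the tangent points at U = (32.60, 27.80) on KU and A = (23.50, 36.90) on AR. Then |PA| = |A − P| = 43.75.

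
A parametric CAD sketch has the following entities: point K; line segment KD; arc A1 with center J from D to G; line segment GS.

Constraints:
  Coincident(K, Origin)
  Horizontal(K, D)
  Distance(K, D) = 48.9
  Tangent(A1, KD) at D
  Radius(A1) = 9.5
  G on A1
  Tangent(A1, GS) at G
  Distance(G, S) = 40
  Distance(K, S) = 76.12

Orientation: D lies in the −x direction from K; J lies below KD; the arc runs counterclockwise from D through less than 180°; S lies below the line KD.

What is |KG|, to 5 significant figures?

59.193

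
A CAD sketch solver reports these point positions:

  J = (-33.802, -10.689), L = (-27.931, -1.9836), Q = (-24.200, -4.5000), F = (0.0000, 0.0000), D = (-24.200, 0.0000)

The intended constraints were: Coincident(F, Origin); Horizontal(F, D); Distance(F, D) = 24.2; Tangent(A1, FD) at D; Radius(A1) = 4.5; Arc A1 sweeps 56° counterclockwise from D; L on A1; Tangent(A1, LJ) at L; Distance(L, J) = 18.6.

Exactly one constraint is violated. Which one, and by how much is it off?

Distance(L, J) = 18.6 — off by 8.10.

F = (0.00, 0.00) ✓; F.y = 0.00, D.y = 0.00 ✓; |FD| = 24.20 ✓; ∠(QD, DF) = 90.00° ✓; |QD| = 4.500 ✓; bearing(Q→L) − bearing(Q→D) = 56.00° ✓; |QL| = 4.500 ✓; ∠(QL, LJ) = 90.00° ✓; |LJ| = 10.50 ✗.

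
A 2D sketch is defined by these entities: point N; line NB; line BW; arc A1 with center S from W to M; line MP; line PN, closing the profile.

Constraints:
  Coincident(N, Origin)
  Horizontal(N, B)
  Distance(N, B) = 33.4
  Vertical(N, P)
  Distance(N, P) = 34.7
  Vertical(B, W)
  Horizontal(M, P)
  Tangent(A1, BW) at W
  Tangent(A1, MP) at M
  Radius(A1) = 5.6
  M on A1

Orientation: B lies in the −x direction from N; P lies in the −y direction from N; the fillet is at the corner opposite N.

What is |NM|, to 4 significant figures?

44.46

N is at the origin; NB is horizontal with |NB| = 33.4 and B on the −x side, so B = (-33.40, 0.000). N and P share the same x with |NP| = 34.7 and P on the −y side, so P = (0.000, -34.70). The virtual corner opposite N is at (-33.40, -34.70). Tangency of A1 to BW means the radius SW is perpendicular to BW and since A1 is tangent to MP there, SM ⟂ MP, with radius 5.6, so the center S sits 5.6 in from both sides at S = (-27.80, -29.10). That places the tangent points at W = (-33.40, -29.10) on BW and M = (-27.80, -34.70) on MP. Then |NM| = |M − N| = 44.46.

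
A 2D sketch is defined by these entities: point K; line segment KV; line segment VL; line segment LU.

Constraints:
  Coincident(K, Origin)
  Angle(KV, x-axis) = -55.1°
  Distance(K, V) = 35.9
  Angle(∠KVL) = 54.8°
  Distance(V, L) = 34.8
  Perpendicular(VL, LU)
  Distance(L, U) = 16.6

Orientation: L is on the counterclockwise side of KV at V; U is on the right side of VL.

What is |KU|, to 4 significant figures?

48.05

K is at the origin; KV runs at -55.1° with length 35.9, so V = 35.9·(cos -55.1°, sin -55.1°) = (20.54, -29.44). ∠KVL = 54.8°, so VL runs at -55.1° + (180° − 54.8°) = 70.10° from the x-axis; with |VL| = 34.8, L = V + 34.8·(cos 70.10°, sin 70.10°) = (32.39, 3.279). VL ⟂ LU; with |LU| = 16.6 on the right of VL, U = L + 16.6·(0.9403, -0.3404) = (47.99, -2.372). Then |KU| = |U − K| = 48.05.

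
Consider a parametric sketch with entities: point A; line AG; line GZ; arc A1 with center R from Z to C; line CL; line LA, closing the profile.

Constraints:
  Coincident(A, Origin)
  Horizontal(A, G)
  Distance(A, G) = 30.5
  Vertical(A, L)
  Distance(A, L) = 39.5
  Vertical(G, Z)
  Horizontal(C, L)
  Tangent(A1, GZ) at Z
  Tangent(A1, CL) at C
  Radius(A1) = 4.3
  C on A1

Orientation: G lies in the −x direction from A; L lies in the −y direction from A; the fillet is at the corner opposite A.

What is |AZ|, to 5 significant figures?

46.576

A is at the origin; A and G share the same y with |AG| = 30.5 and G on the −x side, so G = (-30.500, 0.0000). AL is vertical with |AL| = 39.5 and L on the −y side, so L = (0.0000, -39.500). The virtual corner opposite A is at (-30.500, -39.500). A1 meets GZ tangentially, so RZ is at right angles to GZ and tangency of A1 to CL means the radius RC is perpendicular to CL, with radius 4.3, so the center R sits 4.3 in from both sides at R = (-26.200, -35.200). That places the tangent points at Z = (-30.500, -35.200) on GZ and C = (-26.200, -39.500) on CL. Then |AZ| = |Z − A| = 46.576.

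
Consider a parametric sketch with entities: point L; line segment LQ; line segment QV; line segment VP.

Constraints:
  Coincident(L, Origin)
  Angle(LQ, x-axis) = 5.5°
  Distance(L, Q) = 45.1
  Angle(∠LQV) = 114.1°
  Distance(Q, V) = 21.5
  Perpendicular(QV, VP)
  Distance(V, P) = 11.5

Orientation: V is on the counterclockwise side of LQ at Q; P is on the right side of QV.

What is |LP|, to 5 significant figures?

66.085

L is at the origin; LQ runs at 5.5° with length 45.1, so Q = 45.1·(cos 5.5°, sin 5.5°) = (44.892, 4.3226). ∠LQV = 114.1°, so QV runs at 5.5° + (180° − 114.1°) = 71.400° from the x-axis; with |QV| = 21.5, V = Q + 21.5·(cos 71.400°, sin 71.400°) = (51.750, 24.700). The perpendicularity gives VP at right angles to QV; with |VP| = 11.5 on the right of QV, P = V + 11.5·(0.94777, -0.31896) = (62.649, 21.032). Then |LP| = |P − L| = 66.085.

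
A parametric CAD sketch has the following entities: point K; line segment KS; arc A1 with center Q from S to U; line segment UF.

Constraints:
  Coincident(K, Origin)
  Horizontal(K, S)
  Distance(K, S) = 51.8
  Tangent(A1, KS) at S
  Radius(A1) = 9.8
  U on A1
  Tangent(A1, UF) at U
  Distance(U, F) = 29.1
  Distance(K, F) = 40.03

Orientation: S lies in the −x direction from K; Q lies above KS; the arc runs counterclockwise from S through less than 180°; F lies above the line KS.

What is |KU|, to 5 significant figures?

43.809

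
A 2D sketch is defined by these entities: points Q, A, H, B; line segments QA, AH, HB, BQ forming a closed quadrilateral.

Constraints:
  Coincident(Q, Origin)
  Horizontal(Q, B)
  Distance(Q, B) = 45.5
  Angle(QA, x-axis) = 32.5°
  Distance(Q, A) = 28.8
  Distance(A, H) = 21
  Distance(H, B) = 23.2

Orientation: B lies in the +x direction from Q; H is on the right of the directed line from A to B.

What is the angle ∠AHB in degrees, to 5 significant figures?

72.691°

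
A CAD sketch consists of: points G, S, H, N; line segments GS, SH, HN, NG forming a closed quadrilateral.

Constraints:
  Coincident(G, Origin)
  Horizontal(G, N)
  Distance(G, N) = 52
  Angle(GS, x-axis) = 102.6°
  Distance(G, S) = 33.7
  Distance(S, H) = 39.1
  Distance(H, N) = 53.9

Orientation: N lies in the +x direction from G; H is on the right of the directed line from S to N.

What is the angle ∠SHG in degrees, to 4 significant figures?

23.83°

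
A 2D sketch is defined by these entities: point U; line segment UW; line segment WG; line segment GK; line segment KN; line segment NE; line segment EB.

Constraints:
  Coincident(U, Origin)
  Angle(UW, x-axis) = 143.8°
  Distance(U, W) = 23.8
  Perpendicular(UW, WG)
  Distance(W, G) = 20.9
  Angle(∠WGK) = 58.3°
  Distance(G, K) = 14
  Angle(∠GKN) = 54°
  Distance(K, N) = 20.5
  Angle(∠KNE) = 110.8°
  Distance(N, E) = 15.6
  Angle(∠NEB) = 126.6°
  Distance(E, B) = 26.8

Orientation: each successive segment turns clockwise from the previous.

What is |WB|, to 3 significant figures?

45.4

U is at the origin; UW runs at 143.8° with length 23.8, so W = (-19.2, 14.1). UW is perpendicular to WG, so WG runs at 53.8°; with |WG| = 20.9, G = (-6.86, 30.9). ∠WGK = 58.3° gives GK at -67.9° from the x-axis; with |GK| = 14.0, K = (-1.59, 18.0). ∠GKN = 54.0° gives KN at 166° from the x-axis; with |KN| = 20.5, N = (-21.5, 22.9). ∠KNE = 110.8° gives NE at 96.9° from the x-axis; with |NE| = 15.6, E = (-23.4, 38.4). ∠NEB = 126.6° gives EB at 43.5° from the x-axis; with |EB| = 26.8, B = (-3.93, 56.8). Then |WB| = |B − W| = 45.4.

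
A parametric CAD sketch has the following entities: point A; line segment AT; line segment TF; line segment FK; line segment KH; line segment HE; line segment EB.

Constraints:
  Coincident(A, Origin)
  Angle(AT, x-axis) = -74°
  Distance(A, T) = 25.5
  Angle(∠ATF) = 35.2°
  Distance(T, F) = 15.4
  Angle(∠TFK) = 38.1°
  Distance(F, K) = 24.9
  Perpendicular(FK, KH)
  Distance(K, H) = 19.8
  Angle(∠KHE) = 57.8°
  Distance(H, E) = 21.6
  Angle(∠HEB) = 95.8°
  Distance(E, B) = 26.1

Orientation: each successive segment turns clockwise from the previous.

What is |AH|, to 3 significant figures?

40.1

A is at the origin; AT runs at -74.0° with length 25.5, so T = (7.03, -24.5). ∠ATF = 35.2° gives TF at 141° from the x-axis; with |TF| = 15.4, F = (-4.97, -14.9). ∠TFK = 38.1° gives FK at -0.700° from the x-axis; with |FK| = 24.9, K = (19.9, -15.2). FK is perpendicular to KH, so KH runs at -90.7°; with |KH| = 19.8, H = (19.7, -35.0). Then |AH| = |H − A| = 40.1.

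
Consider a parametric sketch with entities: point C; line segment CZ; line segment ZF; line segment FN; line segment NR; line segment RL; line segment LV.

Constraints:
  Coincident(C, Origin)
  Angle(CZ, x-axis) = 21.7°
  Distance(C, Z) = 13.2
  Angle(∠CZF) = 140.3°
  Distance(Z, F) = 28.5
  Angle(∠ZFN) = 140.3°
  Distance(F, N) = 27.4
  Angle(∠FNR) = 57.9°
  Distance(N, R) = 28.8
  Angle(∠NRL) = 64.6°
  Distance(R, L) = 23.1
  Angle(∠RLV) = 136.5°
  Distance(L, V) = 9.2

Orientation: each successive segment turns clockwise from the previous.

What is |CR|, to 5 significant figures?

37.077

C is at the origin; CZ runs at 21.7° with length 13.2, so Z = (12.265, 4.8807). ∠CZF = 140.3° gives ZF at -18.000° from the x-axis; with |ZF| = 28.5, F = (39.370, -3.9263). ∠ZFN = 140.3° gives FN at -57.700° from the x-axis; with |FN| = 27.4, N = (54.011, -27.087). ∠FNR = 57.9° gives NR at -179.80° from the x-axis; with |NR| = 28.8, R = (25.211, -27.187). Then |CR| = |R − C| = 37.077.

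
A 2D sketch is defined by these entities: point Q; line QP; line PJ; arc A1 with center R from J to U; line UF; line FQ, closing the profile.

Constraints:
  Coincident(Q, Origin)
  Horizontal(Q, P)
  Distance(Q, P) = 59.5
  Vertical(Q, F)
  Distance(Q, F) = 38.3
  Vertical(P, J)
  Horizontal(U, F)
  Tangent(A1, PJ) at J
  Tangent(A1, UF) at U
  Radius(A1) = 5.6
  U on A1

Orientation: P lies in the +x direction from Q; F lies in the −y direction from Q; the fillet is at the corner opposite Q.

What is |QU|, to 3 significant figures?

66.1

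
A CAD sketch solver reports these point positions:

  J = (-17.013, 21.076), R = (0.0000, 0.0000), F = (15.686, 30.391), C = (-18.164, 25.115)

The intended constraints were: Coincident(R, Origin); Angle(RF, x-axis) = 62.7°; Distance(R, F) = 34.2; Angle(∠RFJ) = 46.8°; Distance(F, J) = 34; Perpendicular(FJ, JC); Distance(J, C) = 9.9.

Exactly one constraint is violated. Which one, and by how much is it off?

Distance(J, C) = 9.9 — off by 5.70.

R = (0.00, 0.00) ✓; RF at 62.70° ✓; |RF| = 34.20 ✓; ∠RFJ = 46.80° ✓; |FJ| = 34.00 ✓; ∠(FJ, JC) = 89.99° ✓; |JC| = 4.200 ✗.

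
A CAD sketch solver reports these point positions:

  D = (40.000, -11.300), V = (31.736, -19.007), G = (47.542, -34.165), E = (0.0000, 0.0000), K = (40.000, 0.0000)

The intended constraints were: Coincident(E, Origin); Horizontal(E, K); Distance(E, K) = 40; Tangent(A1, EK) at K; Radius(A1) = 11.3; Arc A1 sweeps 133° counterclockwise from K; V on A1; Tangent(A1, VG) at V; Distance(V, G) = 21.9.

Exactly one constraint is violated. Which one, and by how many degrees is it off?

Tangent(A1, VG) at V — off by 3.20°.

E = (0.00, 0.00) ✓; E.y = 0.00, K.y = 0.00 ✓; |EK| = 40.00 ✓; ∠(DK, KE) = 90.00° ✓; |DK| = 11.30 ✓; bearing(D→V) − bearing(D→K) = 133.0° ✓; |DV| = 11.30 ✓; ∠(DV, VG) = 86.80° ✗; |VG| = 21.90 ✓.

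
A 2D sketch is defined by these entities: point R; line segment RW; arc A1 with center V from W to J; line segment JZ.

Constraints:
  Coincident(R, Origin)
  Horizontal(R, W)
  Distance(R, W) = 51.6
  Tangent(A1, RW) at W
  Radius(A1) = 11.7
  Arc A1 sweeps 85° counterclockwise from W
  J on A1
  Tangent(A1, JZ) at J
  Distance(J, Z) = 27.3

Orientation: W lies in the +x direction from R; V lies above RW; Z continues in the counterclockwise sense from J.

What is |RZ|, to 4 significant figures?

75.78

R is at the origin; RW is horizontal with |RW| = 51.6 and W on the +x side, so W = (51.60, 0.000). The tangent condition forces VW to be normal to RW, so V = W + (0, 11.7) = (51.60, 11.70). On A1, W sits at bearing -90° from V; an 85° counterclockwise sweep puts J at bearing -5°, so J = V + 11.7·(cos -5°, sin -5°) = (63.26, 10.68). The tangent condition forces VJ to be normal to JZ, so JZ runs along (−sin -5°, cos -5°); with |JZ| = 27.3, Z = (65.63, 37.88). Then |RZ| = |Z − R| = 75.78.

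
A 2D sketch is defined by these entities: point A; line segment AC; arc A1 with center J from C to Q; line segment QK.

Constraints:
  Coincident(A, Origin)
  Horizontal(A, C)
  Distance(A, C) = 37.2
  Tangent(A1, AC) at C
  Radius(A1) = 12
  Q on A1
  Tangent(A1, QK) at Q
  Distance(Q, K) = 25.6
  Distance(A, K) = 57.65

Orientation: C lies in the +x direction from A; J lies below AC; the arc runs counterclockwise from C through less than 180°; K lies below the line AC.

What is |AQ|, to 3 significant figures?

33.1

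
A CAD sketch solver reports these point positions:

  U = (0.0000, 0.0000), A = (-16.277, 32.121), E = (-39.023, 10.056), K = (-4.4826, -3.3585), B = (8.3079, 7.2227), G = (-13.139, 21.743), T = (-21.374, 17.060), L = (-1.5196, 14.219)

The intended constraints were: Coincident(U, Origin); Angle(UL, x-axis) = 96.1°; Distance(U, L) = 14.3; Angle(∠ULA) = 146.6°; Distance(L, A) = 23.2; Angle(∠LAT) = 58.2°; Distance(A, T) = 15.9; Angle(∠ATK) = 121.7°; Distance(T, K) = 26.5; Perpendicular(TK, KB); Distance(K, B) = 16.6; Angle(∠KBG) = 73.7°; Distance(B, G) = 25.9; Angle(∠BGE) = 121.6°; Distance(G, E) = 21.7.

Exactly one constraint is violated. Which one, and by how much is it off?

Distance(G, E) = 21.7 — off by 6.70.

U = (0.00, 0.00) ✓; UL at 96.10° ✓; |UL| = 14.30 ✓; ∠ULA = 146.6° ✓; |LA| = 23.20 ✓; ∠LAT = 58.20° ✓; |AT| = 15.90 ✓; ∠ATK = 121.7° ✓; |TK| = 26.50 ✓; ∠(TK, KB) = 90.00° ✓; |KB| = 16.60 ✓; ∠KBG = 73.70° ✓; |BG| = 25.90 ✓; ∠BGE = 121.6° ✓; |GE| = 28.40 ✗.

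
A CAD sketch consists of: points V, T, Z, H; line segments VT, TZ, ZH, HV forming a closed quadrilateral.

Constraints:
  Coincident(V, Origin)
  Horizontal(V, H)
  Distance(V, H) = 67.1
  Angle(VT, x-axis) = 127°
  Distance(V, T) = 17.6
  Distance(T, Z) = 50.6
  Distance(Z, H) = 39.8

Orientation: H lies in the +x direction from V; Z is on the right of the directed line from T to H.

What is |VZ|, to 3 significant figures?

34.2

Checks: |TZ| = 50.60 ✓; |ZH| = 39.80 ✓.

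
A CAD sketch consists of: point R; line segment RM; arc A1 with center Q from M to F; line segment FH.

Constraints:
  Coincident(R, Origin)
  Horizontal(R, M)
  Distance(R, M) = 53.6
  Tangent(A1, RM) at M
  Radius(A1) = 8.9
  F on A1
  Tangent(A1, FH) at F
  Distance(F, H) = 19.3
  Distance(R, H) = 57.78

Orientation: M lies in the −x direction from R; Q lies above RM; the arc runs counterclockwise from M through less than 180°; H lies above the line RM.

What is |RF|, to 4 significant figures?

46.28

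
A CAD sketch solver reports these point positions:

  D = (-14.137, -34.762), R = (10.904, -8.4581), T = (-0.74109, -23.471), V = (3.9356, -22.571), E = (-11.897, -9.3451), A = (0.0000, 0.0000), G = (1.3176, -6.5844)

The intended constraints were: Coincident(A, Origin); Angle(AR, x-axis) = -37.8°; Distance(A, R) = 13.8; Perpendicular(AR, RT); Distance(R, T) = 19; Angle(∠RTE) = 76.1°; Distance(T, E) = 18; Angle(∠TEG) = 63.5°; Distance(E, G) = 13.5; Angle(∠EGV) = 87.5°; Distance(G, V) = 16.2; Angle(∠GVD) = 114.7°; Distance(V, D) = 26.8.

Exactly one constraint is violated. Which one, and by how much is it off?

Distance(V, D) = 26.8 — off by 5.00.

A = (0.00, 0.00) ✓; AR at -37.80° ✓; |AR| = 13.80 ✓; ∠(AR, RT) = 90.00° ✓; |RT| = 19.00 ✓; ∠RTE = 76.10° ✓; |TE| = 18.00 ✓; ∠TEG = 63.50° ✓; |EG| = 13.50 ✓; ∠EGV = 87.50° ✓; |GV| = 16.20 ✓; ∠GVD = 114.7° ✓; |VD| = 21.80 ✗.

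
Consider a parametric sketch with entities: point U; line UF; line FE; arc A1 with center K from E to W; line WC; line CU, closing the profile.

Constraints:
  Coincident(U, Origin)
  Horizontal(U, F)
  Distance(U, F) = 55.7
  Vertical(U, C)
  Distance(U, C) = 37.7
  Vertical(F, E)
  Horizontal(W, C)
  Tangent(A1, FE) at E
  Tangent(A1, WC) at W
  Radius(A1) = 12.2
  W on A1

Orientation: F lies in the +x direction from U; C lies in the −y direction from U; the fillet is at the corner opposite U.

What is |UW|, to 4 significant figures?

57.56

U is at the origin; U and F share the same y with |UF| = 55.7 and F on the +x side, so F = (55.70, 0.000). U and C share the same x with |UC| = 37.7 and C on the −y side, so C = (0.000, -37.70). The virtual corner opposite U is at (55.70, -37.70). Since A1 is tangent to FE there, KE ⟂ FE and A1 meets WC tangentially, so KW is at right angles to WC, with radius 12.2, so the center K sits 12.2 in from both sides at K = (43.50, -25.50). That places the tangent points at E = (55.70, -25.50) on FE and W = (43.50, -37.70) on WC. Then |UW| = |W − U| = 57.56.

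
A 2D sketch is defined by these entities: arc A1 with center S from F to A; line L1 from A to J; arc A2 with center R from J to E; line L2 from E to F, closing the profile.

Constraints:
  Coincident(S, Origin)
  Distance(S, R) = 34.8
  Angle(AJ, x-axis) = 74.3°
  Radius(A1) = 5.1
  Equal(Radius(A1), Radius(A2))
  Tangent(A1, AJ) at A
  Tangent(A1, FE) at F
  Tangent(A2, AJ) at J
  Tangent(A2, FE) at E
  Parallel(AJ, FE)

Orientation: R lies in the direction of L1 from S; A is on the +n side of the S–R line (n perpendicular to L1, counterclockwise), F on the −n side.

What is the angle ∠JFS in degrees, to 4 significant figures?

73.66°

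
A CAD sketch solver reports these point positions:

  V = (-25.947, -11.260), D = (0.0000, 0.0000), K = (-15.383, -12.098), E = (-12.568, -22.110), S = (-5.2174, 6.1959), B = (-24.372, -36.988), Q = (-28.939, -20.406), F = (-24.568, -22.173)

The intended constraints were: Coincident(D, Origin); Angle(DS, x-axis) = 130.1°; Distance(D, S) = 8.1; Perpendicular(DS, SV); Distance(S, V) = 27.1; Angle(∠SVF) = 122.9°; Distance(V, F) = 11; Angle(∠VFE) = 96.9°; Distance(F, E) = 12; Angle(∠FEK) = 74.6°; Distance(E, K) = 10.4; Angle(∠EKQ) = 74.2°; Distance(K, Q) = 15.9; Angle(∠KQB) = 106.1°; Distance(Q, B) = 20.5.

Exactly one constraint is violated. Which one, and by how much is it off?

Distance(Q, B) = 20.5 — off by 3.30.

D = (0.00, 0.00) ✓; DS at 130.1° ✓; |DS| = 8.100 ✓; ∠(DS, SV) = 90.00° ✓; |SV| = 27.10 ✓; ∠SVF = 122.9° ✓; |VF| = 11.00 ✓; ∠VFE = 96.90° ✓; |FE| = 12.00 ✓; ∠FEK = 74.60° ✓; |EK| = 10.40 ✓; ∠EKQ = 74.20° ✓; |KQ| = 15.90 ✓; ∠KQB = 106.1° ✓; |QB| = 17.20 ✗.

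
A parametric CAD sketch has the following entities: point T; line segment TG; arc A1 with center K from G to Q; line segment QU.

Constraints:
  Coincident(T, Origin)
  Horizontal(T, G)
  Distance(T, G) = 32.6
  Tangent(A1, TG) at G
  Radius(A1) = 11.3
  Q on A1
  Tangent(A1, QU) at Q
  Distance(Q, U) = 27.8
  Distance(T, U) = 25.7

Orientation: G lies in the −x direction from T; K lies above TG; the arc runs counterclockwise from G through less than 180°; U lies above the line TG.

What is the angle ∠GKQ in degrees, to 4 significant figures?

49.31°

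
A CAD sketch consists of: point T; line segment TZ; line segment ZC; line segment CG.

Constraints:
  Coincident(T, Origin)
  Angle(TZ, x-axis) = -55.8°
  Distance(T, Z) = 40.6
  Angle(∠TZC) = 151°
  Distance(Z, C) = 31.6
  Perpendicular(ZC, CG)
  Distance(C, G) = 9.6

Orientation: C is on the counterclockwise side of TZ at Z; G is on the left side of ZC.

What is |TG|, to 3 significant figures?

67.9

T is at the origin; TZ runs at -55.8° with length 40.6, so Z = 40.6·(cos -55.8°, sin -55.8°) = (22.8, -33.6). ∠TZC = 151.0°, so ZC runs at -55.8° + (180° − 151.0°) = -26.8° from the x-axis; with |ZC| = 31.6, C = Z + 31.6·(cos -26.8°, sin -26.8°) = (51.0, -47.8). ZC ⟂ CG; with |CG| = 9.6 on the left of ZC, G = C + 9.6·(0.451, 0.893) = (55.4, -39.3). Then |TG| = |G − T| = 67.9.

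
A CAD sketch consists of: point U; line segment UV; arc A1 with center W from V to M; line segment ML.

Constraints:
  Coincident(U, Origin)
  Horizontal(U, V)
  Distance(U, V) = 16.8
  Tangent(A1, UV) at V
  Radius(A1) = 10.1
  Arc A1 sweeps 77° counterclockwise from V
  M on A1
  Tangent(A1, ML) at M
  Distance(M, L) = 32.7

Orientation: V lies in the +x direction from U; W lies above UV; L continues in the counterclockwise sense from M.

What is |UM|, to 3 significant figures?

27.8

U is at the origin; U and V share the same y with |UV| = 16.8 and V on the +x side, so V = (16.8, 0.00). A1 meets UV tangentially, so WV is at right angles to UV, so W = V + (0, 10.1) = (16.8, 10.1). On A1, V sits at bearing -90° from W; a 77° counterclockwise sweep puts M at bearing -13°, so M = W + 10.1·(cos -13°, sin -13°) = (26.6, 7.83). Then |UM| = |M − U| = 27.8.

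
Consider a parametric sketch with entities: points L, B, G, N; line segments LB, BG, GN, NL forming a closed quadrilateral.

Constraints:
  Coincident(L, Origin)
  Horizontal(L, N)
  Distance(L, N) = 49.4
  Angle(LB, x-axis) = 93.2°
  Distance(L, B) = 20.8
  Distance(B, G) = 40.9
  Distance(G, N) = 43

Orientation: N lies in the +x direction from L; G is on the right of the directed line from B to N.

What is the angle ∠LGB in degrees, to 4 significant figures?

13.16°

L is at the origin; LN is horizontal with |LN| = 49.4 and N in +x, so N = (49.4, 0). LB runs at 93.2° with |LB| = 20.8, so B = (-1.161, 20.77). G is determined by |BG| = 40.9 and |GN| = 43.0 together: it lies at the intersection of circle(B, 40.9) and circle(N, 43.0). With |BN| = 54.66, the foot of the radical line on BN is 25.72 from B and the perpendicular offset is √(40.9² − 25.72²) = 31.80. Taking the right-of-BN solution: G = (10.55, -18.42).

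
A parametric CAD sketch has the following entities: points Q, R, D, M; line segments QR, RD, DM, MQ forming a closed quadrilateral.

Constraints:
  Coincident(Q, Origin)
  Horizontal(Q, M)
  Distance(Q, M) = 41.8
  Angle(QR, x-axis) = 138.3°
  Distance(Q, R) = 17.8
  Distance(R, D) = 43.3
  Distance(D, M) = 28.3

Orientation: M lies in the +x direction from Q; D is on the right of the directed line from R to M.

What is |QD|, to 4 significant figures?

25.50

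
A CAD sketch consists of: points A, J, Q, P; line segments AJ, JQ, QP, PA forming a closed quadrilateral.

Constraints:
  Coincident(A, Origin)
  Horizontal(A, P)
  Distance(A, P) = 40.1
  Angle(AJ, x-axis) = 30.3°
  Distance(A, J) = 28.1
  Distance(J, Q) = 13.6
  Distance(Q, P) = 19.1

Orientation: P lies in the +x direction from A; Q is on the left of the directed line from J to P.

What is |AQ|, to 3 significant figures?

41.6

Checks: |JQ| = 13.60 ✓; |QP| = 19.10 ✓.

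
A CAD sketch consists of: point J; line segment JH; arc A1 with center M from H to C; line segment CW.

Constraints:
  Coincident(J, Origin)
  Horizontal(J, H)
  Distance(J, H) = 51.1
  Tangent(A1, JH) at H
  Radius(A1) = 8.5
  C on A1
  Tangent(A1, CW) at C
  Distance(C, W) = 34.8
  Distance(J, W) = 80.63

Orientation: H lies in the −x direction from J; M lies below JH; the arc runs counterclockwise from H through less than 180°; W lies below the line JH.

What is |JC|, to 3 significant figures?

59.4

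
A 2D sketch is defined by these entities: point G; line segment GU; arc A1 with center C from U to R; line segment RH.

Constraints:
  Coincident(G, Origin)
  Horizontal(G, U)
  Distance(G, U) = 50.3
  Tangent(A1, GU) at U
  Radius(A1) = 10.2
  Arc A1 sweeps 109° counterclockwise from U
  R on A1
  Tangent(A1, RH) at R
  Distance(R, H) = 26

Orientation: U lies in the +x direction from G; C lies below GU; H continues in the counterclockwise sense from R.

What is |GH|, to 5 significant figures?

62.167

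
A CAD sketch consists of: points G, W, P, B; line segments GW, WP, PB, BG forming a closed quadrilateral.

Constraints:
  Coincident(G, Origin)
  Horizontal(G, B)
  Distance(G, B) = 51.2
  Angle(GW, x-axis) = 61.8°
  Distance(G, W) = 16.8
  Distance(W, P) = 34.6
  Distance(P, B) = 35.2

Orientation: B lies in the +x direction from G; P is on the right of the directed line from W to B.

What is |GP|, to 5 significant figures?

26.961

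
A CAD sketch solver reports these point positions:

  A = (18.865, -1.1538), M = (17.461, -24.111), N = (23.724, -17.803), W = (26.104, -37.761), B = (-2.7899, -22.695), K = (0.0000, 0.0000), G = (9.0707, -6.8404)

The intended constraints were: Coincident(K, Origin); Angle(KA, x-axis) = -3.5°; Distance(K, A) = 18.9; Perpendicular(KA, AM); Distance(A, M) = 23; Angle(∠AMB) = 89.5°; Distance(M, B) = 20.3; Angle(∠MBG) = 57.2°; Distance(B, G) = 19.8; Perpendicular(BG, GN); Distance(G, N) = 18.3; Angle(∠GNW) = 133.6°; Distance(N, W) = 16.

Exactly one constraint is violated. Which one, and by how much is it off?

Distance(N, W) = 16 — off by 4.10.

K = (0.00, 0.00) ✓; KA at -3.500° ✓; |KA| = 18.90 ✓; ∠(KA, AM) = 90.00° ✓; |AM| = 23.00 ✓; ∠AMB = 89.50° ✓; |MB| = 20.30 ✓; ∠MBG = 57.20° ✓; |BG| = 19.80 ✓; ∠(BG, GN) = 90.00° ✓; |GN| = 18.30 ✓; ∠GNW = 133.6° ✓; |NW| = 20.10 ✗.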